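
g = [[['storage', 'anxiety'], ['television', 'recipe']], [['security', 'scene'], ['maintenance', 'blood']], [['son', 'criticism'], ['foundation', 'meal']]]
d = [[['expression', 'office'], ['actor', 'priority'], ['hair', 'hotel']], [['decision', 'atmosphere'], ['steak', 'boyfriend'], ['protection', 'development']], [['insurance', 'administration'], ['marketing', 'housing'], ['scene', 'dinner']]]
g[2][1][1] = 'meal'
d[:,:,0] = [['expression', 'actor', 'hair'], ['decision', 'steak', 'protection'], ['insurance', 'marketing', 'scene']]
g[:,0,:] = [['storage', 'anxiety'], ['security', 'scene'], ['son', 'criticism']]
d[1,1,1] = 'boyfriend'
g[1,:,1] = ['scene', 'blood']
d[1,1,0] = 'steak'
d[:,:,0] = [['expression', 'actor', 'hair'], ['decision', 'steak', 'protection'], ['insurance', 'marketing', 'scene']]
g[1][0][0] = 'security'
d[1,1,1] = 'boyfriend'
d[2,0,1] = 'administration'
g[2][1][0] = 'foundation'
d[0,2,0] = 'hair'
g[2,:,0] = ['son', 'foundation']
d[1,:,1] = ['atmosphere', 'boyfriend', 'development']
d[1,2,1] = 'development'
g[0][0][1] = 'anxiety'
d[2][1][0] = 'marketing'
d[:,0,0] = ['expression', 'decision', 'insurance']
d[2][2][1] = 'dinner'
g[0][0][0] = 'storage'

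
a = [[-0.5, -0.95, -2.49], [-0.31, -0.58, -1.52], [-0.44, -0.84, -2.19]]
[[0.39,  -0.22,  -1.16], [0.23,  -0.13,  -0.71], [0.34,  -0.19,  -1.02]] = a@[[0.53, 0.02, -0.27], [0.02, 0.35, -0.05], [-0.27, -0.05, 0.54]]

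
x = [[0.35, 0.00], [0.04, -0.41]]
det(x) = -0.14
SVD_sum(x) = [[0.03, -0.1], [0.13, -0.38]] + [[0.32, 0.1],[-0.09, -0.03]]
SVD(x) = [[0.26, 0.96], [0.96, -0.26]] @ diag([0.41658146456344886, 0.344470439054169]) @ [[0.31, -0.95],[0.95, 0.31]]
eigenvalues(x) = [-0.41, 0.35]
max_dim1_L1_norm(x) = 0.45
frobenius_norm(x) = 0.54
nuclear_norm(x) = 0.76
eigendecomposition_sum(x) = [[-0.00, -0.0], [0.02, -0.41]] + [[0.35, 0.00], [0.02, 0.00]]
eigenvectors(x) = [[0.00, 1.0], [1.00, 0.05]]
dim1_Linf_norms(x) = [0.35, 0.41]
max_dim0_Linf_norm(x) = 0.41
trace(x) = -0.06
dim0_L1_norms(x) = [0.39, 0.41]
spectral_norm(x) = 0.42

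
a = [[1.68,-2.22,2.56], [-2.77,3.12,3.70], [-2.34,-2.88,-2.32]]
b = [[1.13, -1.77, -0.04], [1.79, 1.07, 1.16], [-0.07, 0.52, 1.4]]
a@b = [[-2.25, -4.02, 0.94], [2.2, 10.17, 8.91], [-7.64, -0.15, -6.50]]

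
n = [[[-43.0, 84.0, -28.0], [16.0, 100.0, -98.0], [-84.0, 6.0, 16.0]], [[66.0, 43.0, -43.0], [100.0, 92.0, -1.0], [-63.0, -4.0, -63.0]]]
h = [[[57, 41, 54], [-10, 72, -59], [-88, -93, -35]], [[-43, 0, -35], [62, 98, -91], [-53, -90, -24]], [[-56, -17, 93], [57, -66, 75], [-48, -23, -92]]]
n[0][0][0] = -43.0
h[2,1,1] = -66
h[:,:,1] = [[41, 72, -93], [0, 98, -90], [-17, -66, -23]]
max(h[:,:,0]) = 62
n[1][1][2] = -1.0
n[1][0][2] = -43.0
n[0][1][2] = -98.0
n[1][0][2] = -43.0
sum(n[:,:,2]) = -217.0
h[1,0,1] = 0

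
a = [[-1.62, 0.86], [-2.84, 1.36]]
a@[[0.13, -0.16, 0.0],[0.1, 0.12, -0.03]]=[[-0.12,0.36,-0.03], [-0.23,0.62,-0.04]]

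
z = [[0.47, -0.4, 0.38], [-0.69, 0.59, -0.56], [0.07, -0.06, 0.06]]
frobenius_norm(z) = 1.29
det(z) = 0.00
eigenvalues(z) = [1.12, 0.0, 0.0]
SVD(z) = [[-0.56, -0.25, 0.79], [0.82, -0.07, 0.56], [-0.08, 0.97, 0.25]] @ diag([1.294291748168129, 0.002759825935886329, 0.0011198145790242446]) @ [[-0.65, 0.55, -0.52], [-0.5, 0.21, 0.84], [0.57, 0.81, 0.14]]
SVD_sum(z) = [[0.47, -0.4, 0.38], [-0.69, 0.59, -0.56], [0.07, -0.06, 0.06]] + [[0.00, -0.00, -0.0],[0.00, -0.0, -0.00],[-0.0, 0.0, 0.00]] + [[0.0,0.0,0.00], [0.0,0.0,0.0], [0.0,0.0,0.00]]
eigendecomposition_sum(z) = [[0.47, -0.40, 0.38],[-0.69, 0.59, -0.56],[0.07, -0.06, 0.06]] + [[0.00,0.0,0.0], [0.0,0.0,0.0], [0.0,0.00,0.00]] + [[0.0, 0.0, -0.00], [-0.00, -0.0, 0.0], [-0.0, -0.00, 0.0]]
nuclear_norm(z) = 1.30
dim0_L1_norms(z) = [1.23, 1.05, 1.0]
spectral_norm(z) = 1.29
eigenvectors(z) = [[-0.56,0.59,-0.43], [0.82,0.80,0.31], [-0.08,0.11,0.85]]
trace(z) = 1.12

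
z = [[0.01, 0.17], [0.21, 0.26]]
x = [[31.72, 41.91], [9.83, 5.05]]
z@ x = [[1.99, 1.28],  [9.22, 10.11]]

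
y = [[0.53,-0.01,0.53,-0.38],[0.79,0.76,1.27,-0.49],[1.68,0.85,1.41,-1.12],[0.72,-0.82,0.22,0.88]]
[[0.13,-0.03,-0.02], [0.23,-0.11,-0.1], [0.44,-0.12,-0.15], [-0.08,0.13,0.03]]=y @[[0.12, 0.05, -0.05], [0.06, -0.05, -0.09], [0.02, -0.06, 0.00], [-0.14, 0.07, -0.01]]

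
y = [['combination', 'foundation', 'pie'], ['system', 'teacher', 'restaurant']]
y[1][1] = 'teacher'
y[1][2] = 'restaurant'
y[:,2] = ['pie', 'restaurant']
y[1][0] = 'system'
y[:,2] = ['pie', 'restaurant']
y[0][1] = 'foundation'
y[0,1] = 'foundation'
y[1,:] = ['system', 'teacher', 'restaurant']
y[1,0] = 'system'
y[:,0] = ['combination', 'system']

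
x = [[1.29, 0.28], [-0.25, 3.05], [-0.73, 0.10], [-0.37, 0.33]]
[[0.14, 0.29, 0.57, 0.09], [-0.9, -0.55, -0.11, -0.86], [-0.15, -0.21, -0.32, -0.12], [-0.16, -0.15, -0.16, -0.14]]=x @ [[0.17, 0.26, 0.44, 0.13], [-0.28, -0.16, -0.00, -0.27]]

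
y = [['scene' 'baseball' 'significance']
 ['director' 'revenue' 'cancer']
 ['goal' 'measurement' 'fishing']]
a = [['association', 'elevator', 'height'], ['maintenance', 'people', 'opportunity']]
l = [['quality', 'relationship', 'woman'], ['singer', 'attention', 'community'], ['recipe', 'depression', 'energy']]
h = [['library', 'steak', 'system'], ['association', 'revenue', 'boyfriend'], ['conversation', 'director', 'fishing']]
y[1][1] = 'revenue'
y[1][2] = 'cancer'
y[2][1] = 'measurement'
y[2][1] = 'measurement'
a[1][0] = 'maintenance'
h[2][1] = 'director'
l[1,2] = 'community'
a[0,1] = 'elevator'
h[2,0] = 'conversation'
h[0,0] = 'library'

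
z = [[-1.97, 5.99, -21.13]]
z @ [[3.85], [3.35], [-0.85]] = [[30.44]]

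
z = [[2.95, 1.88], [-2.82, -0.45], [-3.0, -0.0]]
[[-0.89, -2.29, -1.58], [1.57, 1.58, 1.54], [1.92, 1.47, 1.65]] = z @ [[-0.64, -0.49, -0.55], [0.53, -0.45, 0.02]]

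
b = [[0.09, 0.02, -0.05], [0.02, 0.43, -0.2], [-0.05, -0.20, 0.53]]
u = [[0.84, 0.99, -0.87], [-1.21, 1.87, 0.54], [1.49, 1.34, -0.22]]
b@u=[[-0.02, 0.06, -0.06], [-0.80, 0.56, 0.26], [0.99, 0.29, -0.18]]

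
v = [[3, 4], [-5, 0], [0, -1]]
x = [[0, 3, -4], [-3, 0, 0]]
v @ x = [[-12, 9, -12], [0, -15, 20], [3, 0, 0]]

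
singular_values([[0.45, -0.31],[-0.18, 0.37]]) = [0.66, 0.17]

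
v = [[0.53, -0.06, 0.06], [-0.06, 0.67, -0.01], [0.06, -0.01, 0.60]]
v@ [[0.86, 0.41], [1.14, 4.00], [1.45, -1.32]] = [[0.47,-0.1], [0.70,2.67], [0.91,-0.81]]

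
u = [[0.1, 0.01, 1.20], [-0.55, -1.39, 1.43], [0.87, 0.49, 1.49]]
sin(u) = [[-0.09, -0.00, 0.54], [-0.29, -0.83, 0.69], [0.40, 0.23, 0.53]]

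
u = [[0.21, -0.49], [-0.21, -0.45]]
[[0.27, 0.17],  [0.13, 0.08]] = u @ [[0.30, 0.2], [-0.42, -0.27]]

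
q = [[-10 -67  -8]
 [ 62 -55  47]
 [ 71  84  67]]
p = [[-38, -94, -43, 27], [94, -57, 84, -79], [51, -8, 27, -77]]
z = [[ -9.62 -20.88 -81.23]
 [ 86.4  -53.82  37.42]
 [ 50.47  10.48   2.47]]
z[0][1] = -20.88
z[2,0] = 50.47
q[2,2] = 67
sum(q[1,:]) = 54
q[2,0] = 71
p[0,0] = -38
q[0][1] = -67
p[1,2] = 84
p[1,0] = 94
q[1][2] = 47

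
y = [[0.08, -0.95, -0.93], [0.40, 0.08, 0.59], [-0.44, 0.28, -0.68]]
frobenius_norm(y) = 1.74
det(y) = -0.17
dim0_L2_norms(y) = [0.6, 0.99, 1.29]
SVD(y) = [[0.84,0.51,0.17], [-0.41,0.41,0.82], [0.35,-0.76,0.55]] @ diag([1.4827869121556811, 0.8991638380726305, 0.12468907507202269]) @ [[-0.17, -0.5, -0.85], [0.6, -0.74, 0.31], [0.78, 0.46, -0.42]]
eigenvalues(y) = [(-0.99+0j), (0.23+0.34j), (0.23-0.34j)]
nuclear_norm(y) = 2.51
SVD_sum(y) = [[-0.21, -0.62, -1.06],[0.1, 0.3, 0.52],[-0.09, -0.26, -0.44]] + [[0.27,-0.34,0.14], [0.22,-0.27,0.11], [-0.41,0.50,-0.21]] + [[0.02, 0.01, -0.01], [0.08, 0.05, -0.04], [0.05, 0.03, -0.03]]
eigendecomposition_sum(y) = [[(-0.1-0j), (-0.02+0j), (-0.27+0j)], [(0.24+0j), 0.05-0.00j, (0.62-0j)], [(-0.36-0j), -0.07+0.00j, -0.94+0.00j]] + [[0.09+0.16j, -0.46+0.32j, -0.33+0.16j], [0.08+0.00j, (0.02+0.25j), (-0.01+0.16j)], [(-0.04-0.06j), 0.18-0.14j, 0.13-0.08j]] + [[0.09-0.16j, -0.46-0.32j, -0.33-0.16j],  [0.08-0.00j, 0.02-0.25j, -0.01-0.16j],  [-0.04+0.06j, (0.18+0.14j), (0.13+0.08j)]]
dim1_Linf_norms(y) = [0.95, 0.59, 0.68]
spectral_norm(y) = 1.48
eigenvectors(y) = [[-0.23+0.00j, -0.86+0.00j, -0.86-0.00j], [0.53+0.00j, -0.20+0.33j, -0.20-0.33j], [(-0.81+0j), (0.34-0.03j), (0.34+0.03j)]]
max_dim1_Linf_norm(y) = 0.95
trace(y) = -0.52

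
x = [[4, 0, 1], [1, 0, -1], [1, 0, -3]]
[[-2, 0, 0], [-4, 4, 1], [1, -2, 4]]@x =[[-8, 0, -2], [-11, 0, -11], [6, 0, -9]]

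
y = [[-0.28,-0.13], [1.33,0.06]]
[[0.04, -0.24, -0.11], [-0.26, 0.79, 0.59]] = y@[[-0.20, 0.56, 0.45], [0.16, 0.67, -0.15]]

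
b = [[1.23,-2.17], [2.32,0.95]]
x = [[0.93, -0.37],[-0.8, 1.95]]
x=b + [[-0.30, 1.80], [-3.12, 1.0]]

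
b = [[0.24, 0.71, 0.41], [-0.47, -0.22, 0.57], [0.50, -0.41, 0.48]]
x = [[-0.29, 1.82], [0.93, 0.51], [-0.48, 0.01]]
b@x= [[0.39, 0.80], [-0.34, -0.96], [-0.76, 0.71]]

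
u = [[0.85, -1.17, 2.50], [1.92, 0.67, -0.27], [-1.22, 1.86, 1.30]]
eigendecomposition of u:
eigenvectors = [[-0.68+0.00j, -0.68-0.00j, 0.55+0.00j], [0.11+0.51j, 0.11-0.51j, 0.61+0.00j], [(0.19-0.47j), (0.19+0.47j), 0.57+0.00j]]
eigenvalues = [(0.34+2.6j), (0.34-2.6j), (2.13+0j)]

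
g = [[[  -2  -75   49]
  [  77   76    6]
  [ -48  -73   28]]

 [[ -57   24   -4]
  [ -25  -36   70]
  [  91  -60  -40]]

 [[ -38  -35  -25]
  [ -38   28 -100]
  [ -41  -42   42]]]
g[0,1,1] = 76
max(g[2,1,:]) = 28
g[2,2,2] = 42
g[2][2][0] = -41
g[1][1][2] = 70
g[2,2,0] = -41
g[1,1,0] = -25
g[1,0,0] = -57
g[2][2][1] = -42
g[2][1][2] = -100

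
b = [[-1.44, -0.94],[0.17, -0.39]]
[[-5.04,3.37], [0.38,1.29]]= b@[[3.22, -0.14],[0.43, -3.37]]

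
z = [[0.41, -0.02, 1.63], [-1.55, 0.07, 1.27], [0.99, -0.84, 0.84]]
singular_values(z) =[2.27, 1.95, 0.55]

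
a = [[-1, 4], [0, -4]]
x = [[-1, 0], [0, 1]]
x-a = [[0, -4], [0, 5]]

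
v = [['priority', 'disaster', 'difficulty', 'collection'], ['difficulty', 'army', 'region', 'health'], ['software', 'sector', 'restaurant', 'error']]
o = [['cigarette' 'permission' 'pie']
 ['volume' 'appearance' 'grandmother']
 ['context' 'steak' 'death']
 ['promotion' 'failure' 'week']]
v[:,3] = ['collection', 'health', 'error']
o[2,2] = 'death'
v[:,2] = ['difficulty', 'region', 'restaurant']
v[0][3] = 'collection'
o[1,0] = 'volume'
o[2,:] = ['context', 'steak', 'death']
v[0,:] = ['priority', 'disaster', 'difficulty', 'collection']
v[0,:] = ['priority', 'disaster', 'difficulty', 'collection']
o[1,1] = 'appearance'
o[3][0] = 'promotion'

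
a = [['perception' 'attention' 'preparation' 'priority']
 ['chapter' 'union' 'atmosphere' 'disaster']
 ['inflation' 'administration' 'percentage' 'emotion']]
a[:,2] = ['preparation', 'atmosphere', 'percentage']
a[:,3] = ['priority', 'disaster', 'emotion']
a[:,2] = ['preparation', 'atmosphere', 'percentage']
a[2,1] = 'administration'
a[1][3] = 'disaster'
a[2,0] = 'inflation'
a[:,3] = ['priority', 'disaster', 'emotion']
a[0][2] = 'preparation'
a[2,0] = 'inflation'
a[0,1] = 'attention'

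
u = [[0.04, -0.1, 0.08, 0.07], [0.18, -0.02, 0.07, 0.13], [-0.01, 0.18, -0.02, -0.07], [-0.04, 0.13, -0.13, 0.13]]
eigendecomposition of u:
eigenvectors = [[(-0.59-0.15j), (-0.59+0.15j), (0.08+0j), 0.08+0.00j],[-0.15+0.28j, -0.15-0.28j, 0.68+0.00j, 0.63+0.00j],[(0.63+0j), (0.63-0j), (0.65+0j), (0.3+0j)],[(0.37-0.05j), 0.37+0.05j, 0.33+0.00j, 0.71+0.00j]]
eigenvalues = [(-0.09+0.09j), (-0.09-0.09j), (0.13+0j), (0.18+0j)]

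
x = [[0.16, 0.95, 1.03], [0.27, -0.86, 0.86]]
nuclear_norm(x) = 2.65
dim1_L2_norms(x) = [1.41, 1.25]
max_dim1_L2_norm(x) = 1.41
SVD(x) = [[-0.97, -0.23], [-0.23, 0.97]] @ diag([1.419872561303473, 1.234933969756082]) @ [[-0.15,-0.51,-0.85], [0.18,-0.86,0.48]]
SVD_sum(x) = [[0.21, 0.7, 1.17], [0.05, 0.17, 0.28]] + [[-0.05, 0.25, -0.14],[0.22, -1.03, 0.58]]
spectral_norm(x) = 1.42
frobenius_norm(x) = 1.88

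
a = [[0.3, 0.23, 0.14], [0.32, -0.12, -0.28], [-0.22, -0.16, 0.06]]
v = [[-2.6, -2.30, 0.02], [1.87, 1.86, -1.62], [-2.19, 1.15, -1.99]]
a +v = [[-2.30, -2.07, 0.16], [2.19, 1.74, -1.9], [-2.41, 0.99, -1.93]]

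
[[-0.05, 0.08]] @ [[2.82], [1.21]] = [[-0.04]]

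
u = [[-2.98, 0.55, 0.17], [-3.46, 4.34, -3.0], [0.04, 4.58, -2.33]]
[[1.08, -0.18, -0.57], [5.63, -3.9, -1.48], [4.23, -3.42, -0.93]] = u @ [[-0.3, 0.03, 0.16],[0.56, -0.39, -0.18],[-0.72, 0.7, 0.05]]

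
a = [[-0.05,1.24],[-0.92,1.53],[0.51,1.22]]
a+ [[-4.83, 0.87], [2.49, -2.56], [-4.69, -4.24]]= [[-4.88, 2.11], [1.57, -1.03], [-4.18, -3.02]]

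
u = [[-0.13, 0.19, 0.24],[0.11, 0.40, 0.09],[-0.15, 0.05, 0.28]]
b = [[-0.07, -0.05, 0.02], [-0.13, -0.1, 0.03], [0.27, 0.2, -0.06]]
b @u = [[0.00, -0.03, -0.02], [0.00, -0.06, -0.03], [-0.0, 0.13, 0.07]]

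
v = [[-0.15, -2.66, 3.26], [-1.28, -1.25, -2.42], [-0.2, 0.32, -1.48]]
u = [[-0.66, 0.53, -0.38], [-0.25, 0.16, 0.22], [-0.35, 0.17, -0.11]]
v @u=[[-0.38, 0.05, -0.89], [2.00, -1.29, 0.48], [0.57, -0.31, 0.31]]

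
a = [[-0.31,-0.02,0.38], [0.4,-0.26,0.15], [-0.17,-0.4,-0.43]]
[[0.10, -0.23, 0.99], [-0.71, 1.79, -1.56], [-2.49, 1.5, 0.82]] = a @ [[0.81, 1.37, -3.73], [4.64, -4.62, 0.0], [1.16, 0.26, -0.43]]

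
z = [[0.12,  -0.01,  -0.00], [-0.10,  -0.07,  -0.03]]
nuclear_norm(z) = 0.22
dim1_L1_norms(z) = [0.13, 0.2]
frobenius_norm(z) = 0.17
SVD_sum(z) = [[0.11, 0.03, 0.01],[-0.11, -0.03, -0.02]] + [[0.01, -0.04, -0.01], [0.01, -0.04, -0.01]]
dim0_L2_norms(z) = [0.16, 0.07, 0.03]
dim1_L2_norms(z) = [0.12, 0.13]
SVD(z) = [[-0.69,0.73], [0.73,0.69]] @ diag([0.1626919766047898, 0.061897663513468086]) @ [[-0.95,  -0.27,  -0.13], [0.3,  -0.89,  -0.33]]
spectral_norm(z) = 0.16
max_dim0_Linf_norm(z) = 0.12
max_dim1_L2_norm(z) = 0.13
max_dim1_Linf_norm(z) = 0.12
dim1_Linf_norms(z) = [0.12, 0.1]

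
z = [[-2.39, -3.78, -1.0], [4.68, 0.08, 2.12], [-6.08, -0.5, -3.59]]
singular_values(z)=[9.24, 3.46, 0.46]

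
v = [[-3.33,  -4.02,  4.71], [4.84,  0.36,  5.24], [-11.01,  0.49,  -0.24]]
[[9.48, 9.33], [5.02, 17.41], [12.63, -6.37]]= v@ [[-1.15, 0.54], [0.89, 0.5], [1.96, 2.79]]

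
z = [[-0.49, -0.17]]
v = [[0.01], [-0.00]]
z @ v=[[-0.00]]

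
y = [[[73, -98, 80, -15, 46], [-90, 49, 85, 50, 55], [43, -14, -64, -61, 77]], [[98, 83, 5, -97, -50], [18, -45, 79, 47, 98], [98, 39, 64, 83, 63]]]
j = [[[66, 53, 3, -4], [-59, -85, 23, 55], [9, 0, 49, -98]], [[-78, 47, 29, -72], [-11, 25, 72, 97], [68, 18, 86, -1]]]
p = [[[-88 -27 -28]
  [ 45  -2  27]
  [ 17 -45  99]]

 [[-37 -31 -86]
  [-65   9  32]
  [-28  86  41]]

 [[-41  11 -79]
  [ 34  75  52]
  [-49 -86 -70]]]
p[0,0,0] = -88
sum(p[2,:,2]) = -97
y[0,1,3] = 50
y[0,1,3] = 50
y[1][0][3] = -97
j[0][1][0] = -59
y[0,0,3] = -15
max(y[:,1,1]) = 49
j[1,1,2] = 72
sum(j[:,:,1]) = 58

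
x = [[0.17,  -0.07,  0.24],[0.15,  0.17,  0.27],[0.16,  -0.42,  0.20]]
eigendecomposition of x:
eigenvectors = [[0.85+0.00j,  0.39+0.25j,  0.39-0.25j], [0.09+0.00j,  0.63+0.00j,  0.63-0.00j], [(-0.52+0j),  0.00+0.62j,  0.00-0.62j]]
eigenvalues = [(0.01+0j), (0.26+0.33j), (0.26-0.33j)]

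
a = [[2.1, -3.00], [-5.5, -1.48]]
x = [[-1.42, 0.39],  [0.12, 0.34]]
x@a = [[-5.13, 3.68], [-1.62, -0.86]]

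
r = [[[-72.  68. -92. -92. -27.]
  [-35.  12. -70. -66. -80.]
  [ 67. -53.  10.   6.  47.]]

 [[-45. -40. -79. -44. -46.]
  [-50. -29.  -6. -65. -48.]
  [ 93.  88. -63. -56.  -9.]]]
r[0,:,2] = [-92.0, -70.0, 10.0]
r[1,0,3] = -44.0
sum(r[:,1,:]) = -437.0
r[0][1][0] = -35.0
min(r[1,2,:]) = -63.0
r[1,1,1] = -29.0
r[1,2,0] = 93.0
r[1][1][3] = -65.0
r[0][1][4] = -80.0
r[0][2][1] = -53.0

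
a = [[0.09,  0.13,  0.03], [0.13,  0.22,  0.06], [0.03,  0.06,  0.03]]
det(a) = 0.000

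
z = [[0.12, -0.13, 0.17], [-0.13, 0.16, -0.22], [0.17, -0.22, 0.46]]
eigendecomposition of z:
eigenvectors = [[-0.37, 0.69, -0.62], [0.45, 0.72, 0.53], [-0.81, 0.09, 0.58]]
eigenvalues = [0.66, 0.01, 0.07]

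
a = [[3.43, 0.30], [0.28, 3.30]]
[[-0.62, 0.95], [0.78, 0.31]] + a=[[2.81, 1.25], [1.06, 3.61]]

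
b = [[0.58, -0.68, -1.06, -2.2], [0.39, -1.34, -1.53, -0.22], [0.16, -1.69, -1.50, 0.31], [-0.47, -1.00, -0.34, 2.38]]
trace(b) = 0.12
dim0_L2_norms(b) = [0.86, 2.47, 2.41, 3.26]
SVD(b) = [[-0.68,-0.32,0.49,0.44], [-0.52,0.30,-0.76,0.25], [-0.47,0.48,0.29,-0.68], [0.21,0.76,0.32,0.52]] @ diag([3.484698448993817, 3.338066860200774, 0.20563304780223918, 0.0011857744317150158]) @ [[-0.22, 0.5, 0.62, 0.56], [-0.11, -0.52, -0.33, 0.78], [-0.57, -0.59, 0.51, -0.26], [-0.78, 0.36, -0.50, -0.07]]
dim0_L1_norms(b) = [1.6, 4.71, 4.43, 5.11]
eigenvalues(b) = [2.95, -2.82, -0.03, 0.01]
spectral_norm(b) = 3.48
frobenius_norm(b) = 4.83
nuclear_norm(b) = 7.03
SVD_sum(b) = [[0.52,-1.18,-1.46,-1.33], [0.40,-0.92,-1.13,-1.03], [0.36,-0.82,-1.01,-0.92], [-0.16,0.37,0.45,0.42]] + [[0.11,0.56,0.35,-0.84], [-0.1,-0.52,-0.32,0.77], [-0.17,-0.84,-0.52,1.25], [-0.27,-1.33,-0.83,1.98]] + [[-0.06, -0.06, 0.05, -0.03],[0.09, 0.09, -0.08, 0.04],[-0.03, -0.03, 0.03, -0.02],[-0.04, -0.04, 0.03, -0.02]] + [[-0.00,  0.00,  -0.0,  -0.00], [-0.00,  0.0,  -0.00,  -0.00], [0.00,  -0.00,  0.0,  0.00], [-0.00,  0.0,  -0.00,  -0.0]]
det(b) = 0.00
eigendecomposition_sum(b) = [[0.5, 0.47, -0.12, -2.17], [0.09, 0.09, -0.02, -0.4], [-0.05, -0.05, 0.01, 0.24], [-0.54, -0.51, 0.13, 2.35]] + [[0.19, -1.11, -1.10, 0.1], [0.25, -1.45, -1.44, 0.13], [0.28, -1.61, -1.61, 0.15], [0.08, -0.48, -0.48, 0.04]] + [[-0.08, -0.03, 0.11, -0.09], [0.03, 0.01, -0.04, 0.03], [-0.05, -0.01, 0.06, -0.05], [-0.01, -0.00, 0.01, -0.01]] + [[-0.03, -0.02, 0.05, -0.03], [0.01, 0.01, -0.02, 0.02], [-0.02, -0.01, 0.03, -0.02], [-0.0, -0.0, 0.0, -0.0]]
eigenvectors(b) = [[-0.67, 0.45, -0.84, -0.75], [-0.12, 0.58, 0.29, 0.39], [0.07, 0.65, -0.45, -0.53], [0.73, 0.2, -0.1, -0.06]]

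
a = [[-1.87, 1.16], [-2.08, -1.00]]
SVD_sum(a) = [[-1.89, 0.03], [-2.06, 0.03]] + [[0.02, 1.13], [-0.02, -1.03]]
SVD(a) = [[-0.68, -0.74], [-0.74, 0.68]] @ diag([2.797275847369465, 1.5310610156762012]) @ [[1.00, -0.02], [-0.02, -1.0]]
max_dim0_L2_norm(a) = 2.8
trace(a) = -2.87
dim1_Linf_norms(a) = [1.87, 2.08]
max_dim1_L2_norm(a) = 2.31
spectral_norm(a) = 2.80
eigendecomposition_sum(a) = [[(-0.93+0.54j),(0.58+0.56j)], [(-1.04-1j),-0.50+0.95j]] + [[(-0.94-0.54j), (0.58-0.56j)],  [-1.04+1.00j, (-0.5-0.95j)]]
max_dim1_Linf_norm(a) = 2.08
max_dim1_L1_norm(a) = 3.08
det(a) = 4.28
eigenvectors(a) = [[(-0.17+0.57j), -0.17-0.57j], [-0.80+0.00j, (-0.8-0j)]]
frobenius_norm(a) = 3.19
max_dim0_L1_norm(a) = 3.95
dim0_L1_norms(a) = [3.95, 2.16]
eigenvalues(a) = [(-1.44+1.49j), (-1.44-1.49j)]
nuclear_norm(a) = 4.33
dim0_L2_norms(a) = [2.8, 1.53]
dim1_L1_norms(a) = [3.03, 3.08]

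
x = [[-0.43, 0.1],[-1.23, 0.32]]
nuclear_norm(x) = 1.36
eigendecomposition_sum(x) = [[-0.36, 0.07], [-0.87, 0.17]] + [[-0.07, 0.03], [-0.36, 0.15]]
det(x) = -0.01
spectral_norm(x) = 1.35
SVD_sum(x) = [[-0.43, 0.11],[-1.23, 0.32]] + [[-0.0, -0.01], [0.0, 0.00]]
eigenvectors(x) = [[-0.38,-0.19], [-0.92,-0.98]]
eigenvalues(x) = [-0.19, 0.08]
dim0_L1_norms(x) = [1.66, 0.42]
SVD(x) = [[-0.33,-0.94], [-0.94,0.33]] @ diag([1.3453929676472767, 0.010851848011017516]) @ [[0.97, -0.25], [0.25, 0.97]]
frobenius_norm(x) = 1.35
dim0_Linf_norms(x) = [1.23, 0.32]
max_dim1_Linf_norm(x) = 1.23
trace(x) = -0.11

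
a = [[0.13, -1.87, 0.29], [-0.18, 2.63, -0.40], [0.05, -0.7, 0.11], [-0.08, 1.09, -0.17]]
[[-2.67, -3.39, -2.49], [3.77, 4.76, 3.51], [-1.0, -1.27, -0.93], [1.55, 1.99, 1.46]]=a@[[0.51, -2.33, -3.39], [1.77, 1.55, 1.52], [1.98, -0.66, 2.75]]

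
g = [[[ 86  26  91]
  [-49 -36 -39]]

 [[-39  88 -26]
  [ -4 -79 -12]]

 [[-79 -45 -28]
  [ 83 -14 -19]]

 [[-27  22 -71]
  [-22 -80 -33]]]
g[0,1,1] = -36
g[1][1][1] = -79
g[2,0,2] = -28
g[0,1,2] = -39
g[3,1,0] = -22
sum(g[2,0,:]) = -152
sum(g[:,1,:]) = -304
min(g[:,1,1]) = -80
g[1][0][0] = -39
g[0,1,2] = -39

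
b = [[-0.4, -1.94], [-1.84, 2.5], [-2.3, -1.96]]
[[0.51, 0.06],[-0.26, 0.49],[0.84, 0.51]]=b @[[-0.17, -0.24], [-0.23, 0.02]]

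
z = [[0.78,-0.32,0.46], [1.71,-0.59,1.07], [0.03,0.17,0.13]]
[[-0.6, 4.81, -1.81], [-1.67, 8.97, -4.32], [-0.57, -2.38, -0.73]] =z @ [[-5.91, 0.72, 1.66],[-5.86, -13.81, 0.38],[4.65, -0.38, -6.48]]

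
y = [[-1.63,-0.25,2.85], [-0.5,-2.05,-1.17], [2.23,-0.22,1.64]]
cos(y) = [[-1.0, -0.03, -0.01], [0.07, -0.54, 0.09], [0.0, 0.05, -0.99]]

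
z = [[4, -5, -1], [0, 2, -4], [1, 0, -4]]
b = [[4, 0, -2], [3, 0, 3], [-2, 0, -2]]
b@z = [[14, -20, 4], [15, -15, -15], [-10, 10, 10]]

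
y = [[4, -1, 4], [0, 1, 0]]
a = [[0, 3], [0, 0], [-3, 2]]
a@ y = [[0, 3, 0], [0, 0, 0], [-12, 5, -12]]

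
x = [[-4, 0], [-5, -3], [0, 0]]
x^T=[[-4, -5, 0], [0, -3, 0]]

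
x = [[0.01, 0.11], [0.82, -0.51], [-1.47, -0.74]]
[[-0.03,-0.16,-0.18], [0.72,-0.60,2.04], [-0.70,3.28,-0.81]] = x @ [[0.66, -1.56, 1.42], [-0.36, -1.33, -1.72]]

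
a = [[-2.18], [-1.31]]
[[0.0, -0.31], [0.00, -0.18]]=a@[[0.00, 0.14]]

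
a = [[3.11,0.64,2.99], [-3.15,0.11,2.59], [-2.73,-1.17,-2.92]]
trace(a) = 0.30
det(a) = 9.93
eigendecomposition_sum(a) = [[1.44+0.00j, (-0.09+0j), 0.90+0.00j], [(-3.14-0j), 0.20-0.00j, -1.96+0.00j], [(-0.06-0j), 0.00-0.00j, -0.03+0.00j]] + [[0.84+0.36j,0.36+0.17j,(1.05-0.45j)], [-0.01+2.54j,(-0.04+1.12j),(2.28+2.2j)], [-1.34-0.32j,-0.59-0.16j,-1.44+0.93j]] + [[0.84-0.36j, 0.36-0.17j, (1.05+0.45j)], [(-0.01-2.54j), -0.04-1.12j, 2.28-2.20j], [(-1.34+0.32j), (-0.59+0.16j), -1.44-0.93j]]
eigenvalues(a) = [(1.6+0j), (-0.65+2.41j), (-0.65-2.41j)]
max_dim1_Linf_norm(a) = 3.15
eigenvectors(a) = [[(0.42+0j), 0.12-0.28j, 0.12+0.28j],[(-0.91+0j), (0.84+0j), 0.84-0.00j],[-0.02+0.00j, (-0.1+0.44j), (-0.1-0.44j)]]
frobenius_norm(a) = 7.28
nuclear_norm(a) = 10.50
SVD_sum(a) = [[3.2,  0.9,  2.80], [-0.46,  -0.13,  -0.4], [-3.04,  -0.86,  -2.66]] + [[-0.12, 0.01, 0.14], [-2.69, 0.26, 2.99], [0.28, -0.03, -0.31]] + [[0.03, -0.27, 0.05], [0.0, -0.02, 0.00], [0.03, -0.29, 0.05]]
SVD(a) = [[-0.72, -0.05, 0.69],[0.10, -0.99, 0.04],[0.69, 0.10, 0.72]] @ diag([6.032376130164252, 4.056904041854847, 0.40579282818501067]) @ [[-0.74,  -0.21,  -0.64], [0.67,  -0.06,  -0.74], [0.11,  -0.98,  0.19]]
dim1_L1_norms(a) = [6.74, 5.85, 6.82]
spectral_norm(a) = 6.03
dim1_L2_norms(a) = [4.36, 4.08, 4.17]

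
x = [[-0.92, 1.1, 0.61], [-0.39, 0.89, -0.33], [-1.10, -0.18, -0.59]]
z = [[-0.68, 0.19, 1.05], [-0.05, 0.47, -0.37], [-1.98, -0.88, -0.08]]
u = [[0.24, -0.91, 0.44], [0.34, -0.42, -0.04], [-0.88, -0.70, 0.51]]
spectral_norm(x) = 1.82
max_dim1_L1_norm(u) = 2.09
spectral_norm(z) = 2.25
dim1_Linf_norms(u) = [0.91, 0.42, 0.88]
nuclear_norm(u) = 2.50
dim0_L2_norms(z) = [2.09, 1.02, 1.12]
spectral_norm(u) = 1.42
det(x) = 1.32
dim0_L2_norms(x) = [1.49, 1.43, 0.91]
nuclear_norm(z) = 3.94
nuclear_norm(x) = 3.61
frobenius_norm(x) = 2.25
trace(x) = -0.62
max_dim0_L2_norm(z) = 2.09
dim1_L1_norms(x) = [2.63, 1.61, 1.87]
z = x + u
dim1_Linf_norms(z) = [1.05, 0.47, 1.98]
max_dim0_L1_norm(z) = 2.71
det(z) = 1.41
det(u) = -0.20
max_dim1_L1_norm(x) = 2.63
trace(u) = 0.33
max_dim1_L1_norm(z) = 2.94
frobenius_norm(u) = 1.70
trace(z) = -0.29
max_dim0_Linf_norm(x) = 1.1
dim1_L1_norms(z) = [1.92, 0.89, 2.94]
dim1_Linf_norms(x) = [1.1, 0.89, 1.1]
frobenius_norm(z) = 2.58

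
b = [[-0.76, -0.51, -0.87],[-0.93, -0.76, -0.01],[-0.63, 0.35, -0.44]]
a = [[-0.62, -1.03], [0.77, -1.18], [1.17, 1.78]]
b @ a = [[-0.94, -0.16],[-0.02, 1.84],[0.15, -0.55]]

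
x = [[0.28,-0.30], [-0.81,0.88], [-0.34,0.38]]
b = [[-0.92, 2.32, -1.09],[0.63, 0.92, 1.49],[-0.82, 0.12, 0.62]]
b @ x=[[-1.77, 1.90], [-1.08, 1.19], [-0.54, 0.59]]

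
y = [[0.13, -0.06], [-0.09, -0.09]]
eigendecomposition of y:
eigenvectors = [[0.94, 0.24], [-0.35, 0.97]]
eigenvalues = [0.15, -0.11]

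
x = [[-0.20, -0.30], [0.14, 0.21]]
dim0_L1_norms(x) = [0.34, 0.51]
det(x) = 0.00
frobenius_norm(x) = 0.44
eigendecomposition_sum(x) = [[-0.0, -0.0],[0.0, 0.0]] + [[-0.20, -0.30], [0.14, 0.21]]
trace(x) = 0.01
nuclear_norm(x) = 0.44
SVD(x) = [[-0.82, 0.57], [0.57, 0.82]] @ diag([0.44011362169330775, 1.3425833453550055e-17]) @ [[0.55, 0.83],[0.83, -0.55]]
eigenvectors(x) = [[-0.83,  0.82], [0.55,  -0.57]]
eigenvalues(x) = [-0.0, 0.01]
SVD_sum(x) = [[-0.2,-0.3], [0.14,0.21]] + [[0.0, -0.00], [0.0, -0.00]]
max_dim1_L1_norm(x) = 0.5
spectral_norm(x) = 0.44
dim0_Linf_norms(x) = [0.2, 0.3]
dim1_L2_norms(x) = [0.36, 0.25]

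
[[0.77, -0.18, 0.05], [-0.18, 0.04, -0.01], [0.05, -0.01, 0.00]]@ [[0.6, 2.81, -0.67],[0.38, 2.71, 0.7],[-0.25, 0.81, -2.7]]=[[0.38,1.72,-0.78], [-0.09,-0.41,0.18], [0.03,0.11,-0.04]]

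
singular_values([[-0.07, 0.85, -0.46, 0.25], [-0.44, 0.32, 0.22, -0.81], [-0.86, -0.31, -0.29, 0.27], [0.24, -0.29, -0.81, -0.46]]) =[1.01, 1.0, 1.0, 0.99]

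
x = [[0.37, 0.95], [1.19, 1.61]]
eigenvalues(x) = [-0.24, 2.22]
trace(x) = 1.98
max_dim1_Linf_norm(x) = 1.61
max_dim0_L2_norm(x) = 1.87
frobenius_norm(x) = 2.25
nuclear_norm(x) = 2.47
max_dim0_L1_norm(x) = 2.56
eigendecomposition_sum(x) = [[-0.18,  0.09], [0.12,  -0.06]] + [[0.55,0.86], [1.07,1.67]]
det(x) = -0.53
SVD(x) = [[-0.45, -0.89], [-0.89, 0.45]] @ diag([2.23389490539986, 0.23940248876850018]) @ [[-0.55, -0.83], [0.83, -0.55]]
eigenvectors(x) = [[-0.84, -0.46],  [0.54, -0.89]]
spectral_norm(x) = 2.23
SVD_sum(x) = [[0.55, 0.83],  [1.1, 1.67]] + [[-0.18, 0.12], [0.09, -0.06]]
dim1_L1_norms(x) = [1.32, 2.8]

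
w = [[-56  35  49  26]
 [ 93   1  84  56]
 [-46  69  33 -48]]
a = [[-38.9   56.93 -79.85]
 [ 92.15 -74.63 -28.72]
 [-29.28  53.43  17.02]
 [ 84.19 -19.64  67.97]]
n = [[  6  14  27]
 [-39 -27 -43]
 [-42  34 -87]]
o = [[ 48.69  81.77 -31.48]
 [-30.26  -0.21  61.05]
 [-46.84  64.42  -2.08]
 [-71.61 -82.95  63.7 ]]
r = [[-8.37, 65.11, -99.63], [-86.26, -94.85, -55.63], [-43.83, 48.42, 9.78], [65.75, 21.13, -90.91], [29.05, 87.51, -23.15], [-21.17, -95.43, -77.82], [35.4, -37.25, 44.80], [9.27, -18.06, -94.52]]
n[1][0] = -39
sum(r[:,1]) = -23.42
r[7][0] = 9.27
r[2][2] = 9.78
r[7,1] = -18.06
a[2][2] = 17.02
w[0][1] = 35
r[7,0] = 9.27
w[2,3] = -48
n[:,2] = [27, -43, -87]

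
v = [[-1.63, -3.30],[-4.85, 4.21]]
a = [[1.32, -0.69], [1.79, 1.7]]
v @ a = [[-8.06,-4.49], [1.13,10.50]]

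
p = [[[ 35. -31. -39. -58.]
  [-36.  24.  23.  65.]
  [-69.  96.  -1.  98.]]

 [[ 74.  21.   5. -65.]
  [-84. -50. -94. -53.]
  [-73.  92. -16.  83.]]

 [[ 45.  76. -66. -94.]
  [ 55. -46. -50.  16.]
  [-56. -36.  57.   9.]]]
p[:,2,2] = [-1.0, -16.0, 57.0]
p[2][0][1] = 76.0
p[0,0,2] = -39.0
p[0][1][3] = 65.0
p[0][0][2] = -39.0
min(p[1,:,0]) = -84.0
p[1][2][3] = 83.0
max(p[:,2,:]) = 98.0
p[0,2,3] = 98.0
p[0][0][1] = -31.0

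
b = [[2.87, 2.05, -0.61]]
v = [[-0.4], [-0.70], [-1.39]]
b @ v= [[-1.74]]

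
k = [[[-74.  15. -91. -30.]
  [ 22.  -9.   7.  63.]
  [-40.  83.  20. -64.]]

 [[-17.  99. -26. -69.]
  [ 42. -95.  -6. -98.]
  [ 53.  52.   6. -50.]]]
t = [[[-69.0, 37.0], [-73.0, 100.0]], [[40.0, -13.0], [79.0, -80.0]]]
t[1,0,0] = 40.0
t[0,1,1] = 100.0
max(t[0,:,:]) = 100.0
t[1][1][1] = -80.0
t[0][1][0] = -73.0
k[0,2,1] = 83.0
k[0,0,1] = 15.0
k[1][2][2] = 6.0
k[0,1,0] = 22.0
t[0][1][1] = 100.0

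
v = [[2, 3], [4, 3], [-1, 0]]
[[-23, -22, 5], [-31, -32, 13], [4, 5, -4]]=v@[[-4, -5, 4], [-5, -4, -1]]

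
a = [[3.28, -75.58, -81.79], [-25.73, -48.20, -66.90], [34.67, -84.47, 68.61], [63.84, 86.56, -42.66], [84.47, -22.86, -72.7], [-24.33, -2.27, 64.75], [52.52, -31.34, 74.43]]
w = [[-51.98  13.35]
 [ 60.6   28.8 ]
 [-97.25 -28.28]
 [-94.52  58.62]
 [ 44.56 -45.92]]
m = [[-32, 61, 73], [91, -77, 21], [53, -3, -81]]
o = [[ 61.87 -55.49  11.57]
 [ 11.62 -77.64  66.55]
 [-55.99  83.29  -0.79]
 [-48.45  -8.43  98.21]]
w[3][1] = 58.62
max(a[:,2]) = 74.43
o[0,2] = 11.57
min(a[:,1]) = -84.47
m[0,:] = [-32, 61, 73]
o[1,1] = -77.64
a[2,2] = 68.61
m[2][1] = -3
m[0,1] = 61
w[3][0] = -94.52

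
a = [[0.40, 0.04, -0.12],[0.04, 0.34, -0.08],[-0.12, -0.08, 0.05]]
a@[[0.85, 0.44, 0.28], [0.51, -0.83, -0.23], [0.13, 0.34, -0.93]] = [[0.34,  0.10,  0.21], [0.20,  -0.29,  0.01], [-0.14,  0.03,  -0.06]]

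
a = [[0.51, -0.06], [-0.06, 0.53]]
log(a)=[[-0.68, -0.12], [-0.12, -0.64]]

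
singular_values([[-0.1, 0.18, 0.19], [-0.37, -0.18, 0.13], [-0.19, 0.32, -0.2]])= [0.44, 0.44, 0.24]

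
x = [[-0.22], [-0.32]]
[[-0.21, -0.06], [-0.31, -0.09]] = x@[[0.97, 0.28]]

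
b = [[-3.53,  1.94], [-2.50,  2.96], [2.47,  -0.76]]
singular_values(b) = [6.01, 1.34]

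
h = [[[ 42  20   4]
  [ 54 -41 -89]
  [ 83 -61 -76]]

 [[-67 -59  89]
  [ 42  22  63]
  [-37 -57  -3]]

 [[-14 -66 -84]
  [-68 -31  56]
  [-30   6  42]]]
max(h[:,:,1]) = 22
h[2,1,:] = [-68, -31, 56]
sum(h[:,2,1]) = -112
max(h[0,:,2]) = 4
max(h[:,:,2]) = 89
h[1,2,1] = -57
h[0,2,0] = 83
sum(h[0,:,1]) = -82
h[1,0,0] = -67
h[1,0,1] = -59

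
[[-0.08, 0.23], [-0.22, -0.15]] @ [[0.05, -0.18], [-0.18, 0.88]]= [[-0.05, 0.22], [0.02, -0.09]]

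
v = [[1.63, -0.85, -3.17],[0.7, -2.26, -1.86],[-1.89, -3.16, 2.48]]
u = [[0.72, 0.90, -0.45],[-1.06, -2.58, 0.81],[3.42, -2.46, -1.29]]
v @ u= [[-8.77, 11.46, 2.67],[-3.46, 11.04, 0.25],[10.47, 0.35, -4.91]]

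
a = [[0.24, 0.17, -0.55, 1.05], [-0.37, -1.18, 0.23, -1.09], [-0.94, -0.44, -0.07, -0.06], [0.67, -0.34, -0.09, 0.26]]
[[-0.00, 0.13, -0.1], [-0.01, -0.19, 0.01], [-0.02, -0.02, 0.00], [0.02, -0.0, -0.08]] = a@[[0.02, -0.01, -0.04], [-0.02, 0.07, 0.09], [0.08, -0.05, 0.04], [0.04, 0.09, -0.08]]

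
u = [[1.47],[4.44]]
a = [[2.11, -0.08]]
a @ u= [[2.75]]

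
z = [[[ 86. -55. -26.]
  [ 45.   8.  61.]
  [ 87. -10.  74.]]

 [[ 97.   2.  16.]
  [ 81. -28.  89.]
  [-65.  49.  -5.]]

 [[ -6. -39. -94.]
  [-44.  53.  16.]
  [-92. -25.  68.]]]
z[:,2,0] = [87.0, -65.0, -92.0]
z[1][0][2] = 16.0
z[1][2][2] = -5.0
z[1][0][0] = 97.0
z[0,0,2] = -26.0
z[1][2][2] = -5.0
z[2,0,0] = -6.0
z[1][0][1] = 2.0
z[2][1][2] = 16.0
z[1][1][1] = -28.0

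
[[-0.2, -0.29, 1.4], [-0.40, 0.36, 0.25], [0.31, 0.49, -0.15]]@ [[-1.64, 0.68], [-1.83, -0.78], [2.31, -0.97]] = [[4.09, -1.27], [0.57, -0.80], [-1.75, -0.03]]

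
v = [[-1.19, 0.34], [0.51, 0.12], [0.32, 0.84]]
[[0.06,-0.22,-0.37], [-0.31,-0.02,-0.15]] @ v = [[-0.3, -0.32], [0.31, -0.23]]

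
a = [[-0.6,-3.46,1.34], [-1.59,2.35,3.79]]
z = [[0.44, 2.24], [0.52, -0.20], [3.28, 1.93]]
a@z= [[2.33, 1.93], [12.95, 3.28]]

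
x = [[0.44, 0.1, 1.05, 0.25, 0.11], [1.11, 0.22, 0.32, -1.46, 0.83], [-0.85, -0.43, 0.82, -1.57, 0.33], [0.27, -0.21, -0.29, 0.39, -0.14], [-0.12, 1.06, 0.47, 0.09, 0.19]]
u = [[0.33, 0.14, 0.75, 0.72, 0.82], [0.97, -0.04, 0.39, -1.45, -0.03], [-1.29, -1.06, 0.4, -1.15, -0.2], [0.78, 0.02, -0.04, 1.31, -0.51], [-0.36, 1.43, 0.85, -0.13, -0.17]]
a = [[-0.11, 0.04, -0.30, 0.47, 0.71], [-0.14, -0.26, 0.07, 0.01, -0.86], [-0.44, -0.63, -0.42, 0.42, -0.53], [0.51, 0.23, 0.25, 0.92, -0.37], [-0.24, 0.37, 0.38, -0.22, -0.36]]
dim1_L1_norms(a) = [1.63, 1.34, 2.44, 2.28, 1.57]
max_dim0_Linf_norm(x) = 1.57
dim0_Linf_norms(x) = [1.11, 1.06, 1.05, 1.57, 0.83]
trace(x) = 2.06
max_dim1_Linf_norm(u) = 1.45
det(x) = 0.00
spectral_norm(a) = 1.41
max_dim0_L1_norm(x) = 3.76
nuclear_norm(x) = 6.38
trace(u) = 1.83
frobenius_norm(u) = 3.86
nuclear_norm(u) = 8.02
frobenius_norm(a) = 2.18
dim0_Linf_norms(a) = [0.51, 0.63, 0.42, 0.92, 0.86]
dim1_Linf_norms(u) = [0.82, 1.45, 1.29, 1.31, 1.43]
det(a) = -0.00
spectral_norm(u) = 2.64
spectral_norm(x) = 2.50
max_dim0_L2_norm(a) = 1.34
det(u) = 6.90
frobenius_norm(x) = 3.39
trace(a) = -0.23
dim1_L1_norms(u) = [2.76, 2.88, 4.1, 2.66, 2.94]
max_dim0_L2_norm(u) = 2.38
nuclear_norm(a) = 4.12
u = x + a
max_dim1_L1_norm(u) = 4.1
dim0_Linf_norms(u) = [1.29, 1.43, 0.85, 1.45, 0.82]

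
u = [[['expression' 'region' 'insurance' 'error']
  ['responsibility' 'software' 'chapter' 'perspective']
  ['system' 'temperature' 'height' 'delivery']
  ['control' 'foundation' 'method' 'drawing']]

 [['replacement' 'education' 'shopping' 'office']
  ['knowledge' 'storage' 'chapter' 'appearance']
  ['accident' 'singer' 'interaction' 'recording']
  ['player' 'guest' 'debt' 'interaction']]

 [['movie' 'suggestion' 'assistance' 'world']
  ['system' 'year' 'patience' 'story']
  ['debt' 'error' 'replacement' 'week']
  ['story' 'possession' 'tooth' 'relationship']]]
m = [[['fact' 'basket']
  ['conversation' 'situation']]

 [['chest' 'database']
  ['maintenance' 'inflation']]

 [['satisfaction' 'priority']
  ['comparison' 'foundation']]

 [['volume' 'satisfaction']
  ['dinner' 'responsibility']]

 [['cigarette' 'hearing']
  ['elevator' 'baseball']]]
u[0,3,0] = 'control'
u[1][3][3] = 'interaction'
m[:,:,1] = [['basket', 'situation'], ['database', 'inflation'], ['priority', 'foundation'], ['satisfaction', 'responsibility'], ['hearing', 'baseball']]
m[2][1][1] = 'foundation'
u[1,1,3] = 'appearance'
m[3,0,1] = 'satisfaction'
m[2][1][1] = 'foundation'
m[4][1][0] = 'elevator'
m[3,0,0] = 'volume'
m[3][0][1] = 'satisfaction'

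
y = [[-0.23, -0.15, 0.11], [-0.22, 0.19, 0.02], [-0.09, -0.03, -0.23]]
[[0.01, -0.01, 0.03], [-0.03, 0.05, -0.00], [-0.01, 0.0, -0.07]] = y @ [[0.05,-0.09,0.03],[-0.09,0.18,-0.01],[0.03,-0.01,0.28]]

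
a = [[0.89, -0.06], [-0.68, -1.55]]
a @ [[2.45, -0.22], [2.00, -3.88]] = [[2.06, 0.04], [-4.77, 6.16]]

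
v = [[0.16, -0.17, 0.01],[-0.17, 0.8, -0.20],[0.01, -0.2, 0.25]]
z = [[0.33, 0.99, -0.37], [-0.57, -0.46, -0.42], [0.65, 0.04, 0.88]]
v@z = [[0.16, 0.24, 0.02], [-0.64, -0.54, -0.45], [0.28, 0.11, 0.30]]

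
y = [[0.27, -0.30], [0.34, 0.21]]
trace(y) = 0.48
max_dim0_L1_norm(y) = 0.61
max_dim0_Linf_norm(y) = 0.34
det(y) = 0.16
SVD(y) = [[-0.73,  -0.69], [-0.69,  0.73]] @ diag([0.4360555127546399, 0.3639444872453601]) @ [[-0.99, 0.17],  [0.17, 0.99]]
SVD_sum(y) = [[0.31, -0.05], [0.30, -0.05]] + [[-0.04,-0.25], [0.04,0.26]]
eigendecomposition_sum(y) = [[0.13+0.15j,  -0.15+0.11j], [0.17-0.13j,  (0.1+0.17j)]] + [[0.13-0.15j,(-0.15-0.11j)], [0.17+0.13j,0.10-0.17j]]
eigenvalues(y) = [(0.24+0.32j), (0.24-0.32j)]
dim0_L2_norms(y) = [0.43, 0.37]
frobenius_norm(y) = 0.57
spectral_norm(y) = 0.44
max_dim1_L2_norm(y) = 0.4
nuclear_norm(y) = 0.80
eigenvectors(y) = [[(0.06+0.68j), (0.06-0.68j)],[(0.73+0j), 0.73-0.00j]]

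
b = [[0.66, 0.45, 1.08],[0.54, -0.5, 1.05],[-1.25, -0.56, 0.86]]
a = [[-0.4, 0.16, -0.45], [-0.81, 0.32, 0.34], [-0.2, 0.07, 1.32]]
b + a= [[0.26, 0.61, 0.63], [-0.27, -0.18, 1.39], [-1.45, -0.49, 2.18]]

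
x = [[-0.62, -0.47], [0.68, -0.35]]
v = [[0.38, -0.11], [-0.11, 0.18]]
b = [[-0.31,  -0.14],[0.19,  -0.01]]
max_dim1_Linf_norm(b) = 0.31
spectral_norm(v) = 0.43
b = v @ x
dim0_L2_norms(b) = [0.36, 0.14]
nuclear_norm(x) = 1.50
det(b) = 0.03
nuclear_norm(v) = 0.56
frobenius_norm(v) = 0.45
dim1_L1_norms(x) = [1.09, 1.03]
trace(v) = 0.56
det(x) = 0.54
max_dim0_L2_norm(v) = 0.4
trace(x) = -0.97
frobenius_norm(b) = 0.39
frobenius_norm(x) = 1.09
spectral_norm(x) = 0.92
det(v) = 0.06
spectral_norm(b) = 0.38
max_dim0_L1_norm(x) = 1.3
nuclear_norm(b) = 0.46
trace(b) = -0.32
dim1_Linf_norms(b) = [0.31, 0.19]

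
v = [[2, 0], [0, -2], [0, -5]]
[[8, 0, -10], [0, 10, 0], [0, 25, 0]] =v@ [[4, 0, -5], [0, -5, 0]]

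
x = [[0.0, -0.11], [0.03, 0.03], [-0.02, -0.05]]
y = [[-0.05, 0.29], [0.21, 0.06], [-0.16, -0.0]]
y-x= [[-0.05,0.40], [0.18,0.03], [-0.14,0.05]]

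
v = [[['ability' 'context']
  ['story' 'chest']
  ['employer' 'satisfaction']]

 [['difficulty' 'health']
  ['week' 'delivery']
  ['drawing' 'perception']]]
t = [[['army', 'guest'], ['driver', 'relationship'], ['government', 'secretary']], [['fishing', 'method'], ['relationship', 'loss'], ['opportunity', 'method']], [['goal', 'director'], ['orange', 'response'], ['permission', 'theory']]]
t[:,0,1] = ['guest', 'method', 'director']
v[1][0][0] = 'difficulty'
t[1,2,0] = 'opportunity'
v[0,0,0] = 'ability'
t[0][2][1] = 'secretary'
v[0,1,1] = 'chest'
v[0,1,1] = 'chest'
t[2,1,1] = 'response'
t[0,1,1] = 'relationship'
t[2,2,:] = ['permission', 'theory']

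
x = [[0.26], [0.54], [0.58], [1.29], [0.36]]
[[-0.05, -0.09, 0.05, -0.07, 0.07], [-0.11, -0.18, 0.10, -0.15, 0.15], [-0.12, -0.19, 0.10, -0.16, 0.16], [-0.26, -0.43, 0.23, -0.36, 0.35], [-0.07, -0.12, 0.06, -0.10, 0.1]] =x@ [[-0.20, -0.33, 0.18, -0.28, 0.27]]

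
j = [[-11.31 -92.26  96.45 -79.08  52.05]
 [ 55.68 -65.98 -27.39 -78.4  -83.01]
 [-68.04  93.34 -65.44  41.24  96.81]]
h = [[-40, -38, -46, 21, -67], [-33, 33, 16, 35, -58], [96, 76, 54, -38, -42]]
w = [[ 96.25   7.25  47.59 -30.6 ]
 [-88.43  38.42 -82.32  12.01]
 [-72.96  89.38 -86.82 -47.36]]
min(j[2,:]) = -68.04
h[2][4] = -42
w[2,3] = -47.36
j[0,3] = -79.08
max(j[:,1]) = 93.34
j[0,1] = -92.26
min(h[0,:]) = -67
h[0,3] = 21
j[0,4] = 52.05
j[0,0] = -11.31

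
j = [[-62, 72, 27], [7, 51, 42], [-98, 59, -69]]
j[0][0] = -62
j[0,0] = -62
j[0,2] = 27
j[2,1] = 59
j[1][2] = 42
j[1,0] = 7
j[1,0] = 7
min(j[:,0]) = -98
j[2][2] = -69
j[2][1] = 59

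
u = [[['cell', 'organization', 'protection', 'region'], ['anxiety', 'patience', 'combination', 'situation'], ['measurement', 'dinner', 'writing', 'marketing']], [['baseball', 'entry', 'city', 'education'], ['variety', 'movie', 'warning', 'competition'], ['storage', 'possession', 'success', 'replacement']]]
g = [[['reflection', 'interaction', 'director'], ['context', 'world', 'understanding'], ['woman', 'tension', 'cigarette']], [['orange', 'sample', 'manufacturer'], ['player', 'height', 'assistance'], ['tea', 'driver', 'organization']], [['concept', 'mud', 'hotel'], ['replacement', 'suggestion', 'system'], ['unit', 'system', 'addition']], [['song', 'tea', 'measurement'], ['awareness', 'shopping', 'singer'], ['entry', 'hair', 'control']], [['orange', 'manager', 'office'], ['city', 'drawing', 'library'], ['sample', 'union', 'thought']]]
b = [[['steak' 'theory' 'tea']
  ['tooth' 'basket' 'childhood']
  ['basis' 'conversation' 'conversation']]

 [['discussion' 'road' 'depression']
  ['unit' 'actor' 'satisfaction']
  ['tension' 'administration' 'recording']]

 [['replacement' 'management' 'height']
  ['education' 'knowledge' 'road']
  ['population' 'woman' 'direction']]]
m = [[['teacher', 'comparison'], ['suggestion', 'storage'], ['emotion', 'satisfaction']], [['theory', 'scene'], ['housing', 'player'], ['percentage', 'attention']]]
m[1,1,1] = 'player'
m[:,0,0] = ['teacher', 'theory']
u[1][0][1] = 'entry'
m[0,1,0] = 'suggestion'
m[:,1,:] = [['suggestion', 'storage'], ['housing', 'player']]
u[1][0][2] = 'city'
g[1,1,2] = 'assistance'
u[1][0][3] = 'education'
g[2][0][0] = 'concept'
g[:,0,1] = ['interaction', 'sample', 'mud', 'tea', 'manager']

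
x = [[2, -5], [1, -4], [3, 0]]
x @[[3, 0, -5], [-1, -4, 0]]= [[11, 20, -10], [7, 16, -5], [9, 0, -15]]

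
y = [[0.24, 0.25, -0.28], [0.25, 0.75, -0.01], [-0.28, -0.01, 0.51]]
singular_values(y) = [0.9, 0.6, 0.0]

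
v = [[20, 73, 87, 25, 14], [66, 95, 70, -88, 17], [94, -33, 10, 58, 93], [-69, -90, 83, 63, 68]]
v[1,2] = 70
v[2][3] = 58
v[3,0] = -69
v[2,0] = 94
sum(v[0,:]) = 219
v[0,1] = 73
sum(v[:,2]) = 250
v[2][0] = 94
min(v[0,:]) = 14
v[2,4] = 93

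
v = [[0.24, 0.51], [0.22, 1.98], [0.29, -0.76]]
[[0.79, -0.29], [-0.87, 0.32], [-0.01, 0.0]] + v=[[1.03,0.22],[-0.65,2.30],[0.28,-0.76]]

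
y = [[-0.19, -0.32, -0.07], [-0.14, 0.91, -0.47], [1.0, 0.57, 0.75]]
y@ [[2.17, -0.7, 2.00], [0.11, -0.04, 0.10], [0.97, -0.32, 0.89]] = [[-0.52,0.17,-0.47],[-0.66,0.21,-0.61],[2.96,-0.96,2.72]]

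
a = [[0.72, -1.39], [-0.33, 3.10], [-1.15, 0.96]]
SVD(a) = [[0.42, 0.31], [-0.84, 0.48], [-0.34, -0.82]] @ diag([3.65018205753509, 1.0438730511172782]) @ [[0.27, -0.96], [0.96, 0.27]]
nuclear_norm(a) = 4.69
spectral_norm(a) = 3.65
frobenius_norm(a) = 3.80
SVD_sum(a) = [[0.41, -1.48],[-0.82, 2.97],[-0.33, 1.19]] + [[0.31,  0.09], [0.49,  0.13], [-0.82,  -0.23]]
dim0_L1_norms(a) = [2.2, 5.45]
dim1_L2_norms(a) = [1.57, 3.12, 1.5]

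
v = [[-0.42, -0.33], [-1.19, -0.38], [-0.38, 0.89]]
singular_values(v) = [1.35, 0.98]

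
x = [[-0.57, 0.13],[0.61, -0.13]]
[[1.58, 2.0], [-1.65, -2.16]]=x @ [[-1.87, -3.93], [3.92, -1.84]]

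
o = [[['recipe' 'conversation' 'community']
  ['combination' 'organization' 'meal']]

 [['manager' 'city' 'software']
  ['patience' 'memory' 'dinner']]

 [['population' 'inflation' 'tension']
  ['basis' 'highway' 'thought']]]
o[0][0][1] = 'conversation'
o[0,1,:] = ['combination', 'organization', 'meal']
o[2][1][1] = 'highway'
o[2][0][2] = 'tension'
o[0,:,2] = ['community', 'meal']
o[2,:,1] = ['inflation', 'highway']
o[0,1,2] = 'meal'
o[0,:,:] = [['recipe', 'conversation', 'community'], ['combination', 'organization', 'meal']]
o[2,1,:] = ['basis', 'highway', 'thought']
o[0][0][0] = 'recipe'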